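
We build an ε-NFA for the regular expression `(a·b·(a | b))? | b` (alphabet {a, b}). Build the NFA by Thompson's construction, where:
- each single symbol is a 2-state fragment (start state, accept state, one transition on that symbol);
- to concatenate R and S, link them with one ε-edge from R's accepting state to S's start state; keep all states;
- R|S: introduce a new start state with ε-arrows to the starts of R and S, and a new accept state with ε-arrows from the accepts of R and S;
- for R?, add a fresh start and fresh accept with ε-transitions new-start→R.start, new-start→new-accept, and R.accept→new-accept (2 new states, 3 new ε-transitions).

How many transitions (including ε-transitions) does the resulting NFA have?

Building bottom-up:
Each of the 5 symbol leaves contributes 1 transition (1 symbol, 0 ε).
  a | b — 6 transitions (2 symbol, 4 ε)
  a·b·(a | b) — 10 transitions (4 symbol, 6 ε)
  (a·b·(a | b))? — 13 transitions (4 symbol, 9 ε)
  (a·b·(a | b))? | b — 18 transitions (5 symbol, 13 ε)

18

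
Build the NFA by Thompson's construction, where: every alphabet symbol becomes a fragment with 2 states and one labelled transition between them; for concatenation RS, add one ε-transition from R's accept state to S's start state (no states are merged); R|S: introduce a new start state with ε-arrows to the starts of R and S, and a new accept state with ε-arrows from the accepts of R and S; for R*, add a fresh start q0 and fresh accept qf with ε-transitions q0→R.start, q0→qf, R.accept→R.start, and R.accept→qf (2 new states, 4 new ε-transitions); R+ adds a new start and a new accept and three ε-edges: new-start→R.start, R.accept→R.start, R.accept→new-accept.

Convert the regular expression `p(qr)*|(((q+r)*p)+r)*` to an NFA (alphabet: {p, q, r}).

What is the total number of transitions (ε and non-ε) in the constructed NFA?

34

By structural recursion:
Each of the 7 symbol leaves contributes 1 transition (1 symbol, 0 ε).
  qr = 3 transitions (2 symbol, 1 ε)
  (qr)* = 7 transitions (2 symbol, 5 ε)
  p(qr)* = 9 transitions (3 symbol, 6 ε)
  q+ = 4 transitions (1 symbol, 3 ε)
  q+r = 6 transitions (2 symbol, 4 ε)
  (q+r)* = 10 transitions (2 symbol, 8 ε)
  (q+r)*p = 12 transitions (3 symbol, 9 ε)
  ((q+r)*p)+ = 15 transitions (3 symbol, 12 ε)
  ((q+r)*p)+r = 17 transitions (4 symbol, 13 ε)
  (((q+r)*p)+r)* = 21 transitions (4 symbol, 17 ε)
  p(qr)*|(((q+r)*p)+r)* = 34 transitions (7 symbol, 27 ε)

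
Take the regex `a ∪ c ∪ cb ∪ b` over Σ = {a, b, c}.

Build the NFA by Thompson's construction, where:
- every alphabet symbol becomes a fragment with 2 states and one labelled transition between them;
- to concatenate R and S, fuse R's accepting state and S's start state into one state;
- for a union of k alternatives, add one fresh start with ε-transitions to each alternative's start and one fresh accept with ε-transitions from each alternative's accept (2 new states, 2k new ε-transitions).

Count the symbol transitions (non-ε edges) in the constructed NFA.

Bottom-up over the parse tree:
Each of the 5 symbol leaves contributes exactly 1 symbol transition.
  cb → 2 symbol transitions
  a ∪ c ∪ cb ∪ b → 5 symbol transitions

5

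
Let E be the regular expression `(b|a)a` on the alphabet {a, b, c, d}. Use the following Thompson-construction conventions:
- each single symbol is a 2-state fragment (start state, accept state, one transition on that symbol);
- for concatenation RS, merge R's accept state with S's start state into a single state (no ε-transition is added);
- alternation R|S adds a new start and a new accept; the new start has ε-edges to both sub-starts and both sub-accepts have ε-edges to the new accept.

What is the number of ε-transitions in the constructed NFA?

4

Per subexpression:
Each of the 3 symbol leaves contributes 0 ε-transitions.
  b|a = 4 ε-transitions
  (b|a)a = 4 ε-transitions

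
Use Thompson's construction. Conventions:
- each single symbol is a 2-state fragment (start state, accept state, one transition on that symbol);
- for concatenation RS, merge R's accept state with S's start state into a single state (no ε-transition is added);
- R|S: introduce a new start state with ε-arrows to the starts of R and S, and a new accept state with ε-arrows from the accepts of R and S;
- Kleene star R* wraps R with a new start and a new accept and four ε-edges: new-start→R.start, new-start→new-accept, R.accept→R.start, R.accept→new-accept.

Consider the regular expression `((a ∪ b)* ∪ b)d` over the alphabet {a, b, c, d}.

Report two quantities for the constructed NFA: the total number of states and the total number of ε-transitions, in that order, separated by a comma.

Recursing over subexpressions:
Each of the 4 symbol leaves contributes 2 states and 0 ε-transitions.
  a ∪ b : 6 states, 4 ε-transitions
  (a ∪ b)* : 8 states, 8 ε-transitions
  (a ∪ b)* ∪ b : 12 states, 12 ε-transitions
  ((a ∪ b)* ∪ b)d : 13 states, 12 ε-transitions

13, 12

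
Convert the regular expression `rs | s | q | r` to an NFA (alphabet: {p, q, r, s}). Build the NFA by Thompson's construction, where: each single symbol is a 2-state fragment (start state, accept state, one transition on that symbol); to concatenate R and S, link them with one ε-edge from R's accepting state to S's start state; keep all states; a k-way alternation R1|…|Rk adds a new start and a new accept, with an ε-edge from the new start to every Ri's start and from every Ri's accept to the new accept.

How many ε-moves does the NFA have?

Building bottom-up:
Each of the 5 symbol leaves contributes 0 ε-transitions.
  rs → 1 ε-transition
  rs | s | q | r → 9 ε-transitions

9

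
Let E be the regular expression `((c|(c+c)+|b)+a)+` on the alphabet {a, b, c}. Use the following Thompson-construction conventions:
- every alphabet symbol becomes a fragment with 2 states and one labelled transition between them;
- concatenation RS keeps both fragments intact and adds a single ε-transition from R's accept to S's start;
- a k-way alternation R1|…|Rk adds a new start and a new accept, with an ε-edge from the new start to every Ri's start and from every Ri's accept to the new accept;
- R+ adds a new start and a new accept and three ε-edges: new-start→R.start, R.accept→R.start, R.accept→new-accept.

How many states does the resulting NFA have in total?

Bottom-up over the parse tree:
Each of the 5 symbol leaves contributes a 2-state fragment.
  c+ : 4 states
  c+c : 6 states
  (c+c)+ : 8 states
  c|(c+c)+|b : 14 states
  (c|(c+c)+|b)+ : 16 states
  (c|(c+c)+|b)+a : 18 states
  ((c|(c+c)+|b)+a)+ : 20 states

20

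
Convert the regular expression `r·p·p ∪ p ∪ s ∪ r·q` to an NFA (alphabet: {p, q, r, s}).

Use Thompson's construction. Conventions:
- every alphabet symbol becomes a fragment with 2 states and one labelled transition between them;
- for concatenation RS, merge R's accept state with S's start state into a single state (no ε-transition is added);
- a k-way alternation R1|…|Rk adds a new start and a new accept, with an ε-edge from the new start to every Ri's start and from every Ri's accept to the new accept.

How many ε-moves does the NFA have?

8

Bottom-up over the parse tree:
Each of the 7 symbol leaves contributes 0 ε-transitions.
  r·p·p = 0 ε-transitions
  r·q = 0 ε-transitions
  r·p·p ∪ p ∪ s ∪ r·q = 8 ε-transitions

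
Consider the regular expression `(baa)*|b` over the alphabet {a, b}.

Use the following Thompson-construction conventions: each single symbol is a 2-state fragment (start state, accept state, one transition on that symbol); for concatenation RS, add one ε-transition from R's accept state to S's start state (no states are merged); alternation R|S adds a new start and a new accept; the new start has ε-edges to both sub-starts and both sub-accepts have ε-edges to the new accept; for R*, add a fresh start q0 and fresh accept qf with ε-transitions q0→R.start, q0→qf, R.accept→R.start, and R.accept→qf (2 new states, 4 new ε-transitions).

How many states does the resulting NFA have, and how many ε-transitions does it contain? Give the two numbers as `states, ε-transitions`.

12, 10

Building bottom-up:
Each of the 4 symbol leaves contributes 2 states and 0 ε-transitions.
  baa → 6 states, 2 ε-transitions
  (baa)* → 8 states, 6 ε-transitions
  (baa)*|b → 12 states, 10 ε-transitions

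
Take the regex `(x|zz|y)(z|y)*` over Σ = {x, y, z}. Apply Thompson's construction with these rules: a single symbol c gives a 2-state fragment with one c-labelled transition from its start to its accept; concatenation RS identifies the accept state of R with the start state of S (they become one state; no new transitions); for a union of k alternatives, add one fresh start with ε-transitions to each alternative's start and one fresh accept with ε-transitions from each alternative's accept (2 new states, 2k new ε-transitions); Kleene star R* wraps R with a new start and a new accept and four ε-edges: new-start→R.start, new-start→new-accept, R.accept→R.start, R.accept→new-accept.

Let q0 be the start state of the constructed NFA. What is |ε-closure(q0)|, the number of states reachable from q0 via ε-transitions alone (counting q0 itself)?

4

Let C(F) = |ε-closure(F.start)| within fragment F, and note whether F accepts ε. Symbol fragments have C = 1 and do not accept ε. Then:
  zz — same as the first factor's closure: |ε-closure| = 1
  x|zz|y — |ε-closure| = 1 + 1 + 1 + 1 = 4 (the new accept is not ε-reachable since no branch accepts ε)
  z|y — |ε-closure| = 1 + 1 + 1 = 3 (the new accept is not ε-reachable since no branch accepts ε)
  (z|y)* — the star's fresh start ε-reaches both the body's start and the fresh accept: |ε-closure| = 2 + 3 = 5
  (x|zz|y)(z|y)* — same as the first factor's closure: |ε-closure| = 4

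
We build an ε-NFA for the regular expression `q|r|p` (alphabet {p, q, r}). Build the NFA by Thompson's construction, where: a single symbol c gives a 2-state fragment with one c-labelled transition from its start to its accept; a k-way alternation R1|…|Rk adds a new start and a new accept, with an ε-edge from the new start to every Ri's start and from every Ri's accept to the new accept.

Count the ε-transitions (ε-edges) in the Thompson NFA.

6

Bottom-up over the parse tree:
Each of the 3 symbol leaves contributes 0 ε-transitions.
  q|r|p → 6 ε-transitions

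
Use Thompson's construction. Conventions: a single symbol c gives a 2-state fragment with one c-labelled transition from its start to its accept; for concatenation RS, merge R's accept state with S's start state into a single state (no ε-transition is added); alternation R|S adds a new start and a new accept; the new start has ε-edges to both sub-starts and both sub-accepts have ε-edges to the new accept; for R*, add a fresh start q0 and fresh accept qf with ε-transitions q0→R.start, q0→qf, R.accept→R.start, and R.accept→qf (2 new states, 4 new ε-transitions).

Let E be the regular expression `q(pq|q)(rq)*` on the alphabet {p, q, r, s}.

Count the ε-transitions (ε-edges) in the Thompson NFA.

8

By structural recursion:
Each of the 6 symbol leaves contributes 0 ε-transitions.
  pq → 0 ε-transitions
  pq|q → 4 ε-transitions
  rq → 0 ε-transitions
  (rq)* → 4 ε-transitions
  q(pq|q)(rq)* → 8 ε-transitions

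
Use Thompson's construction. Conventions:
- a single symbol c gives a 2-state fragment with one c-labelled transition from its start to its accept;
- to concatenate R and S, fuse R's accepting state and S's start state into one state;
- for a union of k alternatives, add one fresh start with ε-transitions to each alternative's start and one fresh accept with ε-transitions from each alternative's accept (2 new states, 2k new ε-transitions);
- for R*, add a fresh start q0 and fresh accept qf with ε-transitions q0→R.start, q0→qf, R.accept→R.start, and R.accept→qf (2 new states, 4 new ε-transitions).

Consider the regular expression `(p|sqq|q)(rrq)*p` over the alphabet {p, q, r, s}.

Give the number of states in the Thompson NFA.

Building bottom-up:
Each of the 9 symbol leaves contributes a 2-state fragment.
  sqq → 4 states
  p|sqq|q → 10 states
  rrq → 4 states
  (rrq)* → 6 states
  (p|sqq|q)(rrq)*p → 16 states

16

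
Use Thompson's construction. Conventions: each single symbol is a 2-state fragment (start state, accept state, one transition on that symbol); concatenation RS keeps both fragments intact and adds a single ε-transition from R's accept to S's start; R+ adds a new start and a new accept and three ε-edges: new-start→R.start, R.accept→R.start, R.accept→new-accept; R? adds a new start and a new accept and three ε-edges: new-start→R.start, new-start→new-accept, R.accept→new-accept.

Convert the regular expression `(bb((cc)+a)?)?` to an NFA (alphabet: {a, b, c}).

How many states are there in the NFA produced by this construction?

16

Building bottom-up:
Each of the 5 symbol leaves contributes a 2-state fragment.
  cc : 4 states
  (cc)+ : 6 states
  (cc)+a : 8 states
  ((cc)+a)? : 10 states
  bb((cc)+a)? : 14 states
  (bb((cc)+a)?)? : 16 states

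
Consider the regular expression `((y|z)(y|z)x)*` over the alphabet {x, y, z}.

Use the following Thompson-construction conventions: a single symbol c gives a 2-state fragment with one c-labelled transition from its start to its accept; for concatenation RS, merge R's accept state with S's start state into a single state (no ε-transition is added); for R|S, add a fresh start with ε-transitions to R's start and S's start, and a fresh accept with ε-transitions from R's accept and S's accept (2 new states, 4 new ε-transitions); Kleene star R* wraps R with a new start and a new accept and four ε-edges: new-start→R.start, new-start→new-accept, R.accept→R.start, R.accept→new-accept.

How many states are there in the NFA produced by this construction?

14

Building bottom-up:
Each of the 5 symbol leaves contributes a 2-state fragment.
  y|z — 6 states
  y|z — 6 states
  (y|z)(y|z)x — 12 states
  ((y|z)(y|z)x)* — 14 states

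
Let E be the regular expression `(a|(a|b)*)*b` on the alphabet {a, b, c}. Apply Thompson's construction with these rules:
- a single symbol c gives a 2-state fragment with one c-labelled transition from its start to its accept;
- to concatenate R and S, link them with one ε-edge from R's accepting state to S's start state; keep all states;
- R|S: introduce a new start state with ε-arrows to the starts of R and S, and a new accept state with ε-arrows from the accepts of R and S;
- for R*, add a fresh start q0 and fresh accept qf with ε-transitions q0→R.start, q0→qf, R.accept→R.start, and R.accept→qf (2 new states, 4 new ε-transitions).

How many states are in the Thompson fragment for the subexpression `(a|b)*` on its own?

Fragment for `(a|b)*`:
Each of the 2 symbol leaves contributes a 2-state fragment.
  a|b — 6 states
  (a|b)* — 8 states

8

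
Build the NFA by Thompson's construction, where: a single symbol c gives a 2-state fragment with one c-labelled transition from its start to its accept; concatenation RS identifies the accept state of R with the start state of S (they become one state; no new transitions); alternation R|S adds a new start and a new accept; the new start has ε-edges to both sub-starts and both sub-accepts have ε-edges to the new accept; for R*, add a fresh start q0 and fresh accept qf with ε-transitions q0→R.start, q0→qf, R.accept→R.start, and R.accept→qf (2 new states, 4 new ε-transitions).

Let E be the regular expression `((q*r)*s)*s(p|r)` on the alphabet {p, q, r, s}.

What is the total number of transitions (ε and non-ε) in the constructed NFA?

22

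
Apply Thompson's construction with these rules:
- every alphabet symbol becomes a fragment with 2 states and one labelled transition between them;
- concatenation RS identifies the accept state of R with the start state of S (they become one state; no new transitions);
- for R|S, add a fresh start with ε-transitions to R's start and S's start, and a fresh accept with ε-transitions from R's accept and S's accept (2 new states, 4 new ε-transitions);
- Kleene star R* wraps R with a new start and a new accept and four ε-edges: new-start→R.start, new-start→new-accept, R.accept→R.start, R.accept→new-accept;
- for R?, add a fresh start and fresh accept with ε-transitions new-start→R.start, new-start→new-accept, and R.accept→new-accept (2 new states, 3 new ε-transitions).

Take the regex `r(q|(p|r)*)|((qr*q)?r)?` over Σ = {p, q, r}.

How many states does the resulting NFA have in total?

By structural recursion:
Each of the 8 symbol leaves contributes a 2-state fragment.
  p|r = 6 states
  (p|r)* = 8 states
  q|(p|r)* = 12 states
  r(q|(p|r)*) = 13 states
  r* = 4 states
  qr*q = 6 states
  (qr*q)? = 8 states
  (qr*q)?r = 9 states
  ((qr*q)?r)? = 11 states
  r(q|(p|r)*)|((qr*q)?r)? = 26 states

26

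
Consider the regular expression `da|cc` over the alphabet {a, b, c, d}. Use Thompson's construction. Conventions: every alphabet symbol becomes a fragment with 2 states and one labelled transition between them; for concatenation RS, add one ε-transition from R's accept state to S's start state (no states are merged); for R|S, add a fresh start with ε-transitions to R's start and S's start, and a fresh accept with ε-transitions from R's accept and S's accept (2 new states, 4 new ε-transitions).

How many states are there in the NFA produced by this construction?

By structural recursion:
Each of the 4 symbol leaves contributes a 2-state fragment.
  da = 4 states
  cc = 4 states
  da|cc = 10 states

10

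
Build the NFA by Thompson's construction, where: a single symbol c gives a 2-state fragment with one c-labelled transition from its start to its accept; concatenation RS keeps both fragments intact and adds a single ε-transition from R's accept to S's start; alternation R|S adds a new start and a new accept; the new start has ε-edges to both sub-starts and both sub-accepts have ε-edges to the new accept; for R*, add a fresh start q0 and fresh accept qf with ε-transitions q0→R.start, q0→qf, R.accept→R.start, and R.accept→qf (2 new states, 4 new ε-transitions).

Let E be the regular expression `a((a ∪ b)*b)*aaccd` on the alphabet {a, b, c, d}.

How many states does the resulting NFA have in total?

24

Building bottom-up:
Each of the 9 symbol leaves contributes a 2-state fragment.
  a ∪ b → 6 states
  (a ∪ b)* → 8 states
  (a ∪ b)*b → 10 states
  ((a ∪ b)*b)* → 12 states
  a((a ∪ b)*b)*aaccd → 24 states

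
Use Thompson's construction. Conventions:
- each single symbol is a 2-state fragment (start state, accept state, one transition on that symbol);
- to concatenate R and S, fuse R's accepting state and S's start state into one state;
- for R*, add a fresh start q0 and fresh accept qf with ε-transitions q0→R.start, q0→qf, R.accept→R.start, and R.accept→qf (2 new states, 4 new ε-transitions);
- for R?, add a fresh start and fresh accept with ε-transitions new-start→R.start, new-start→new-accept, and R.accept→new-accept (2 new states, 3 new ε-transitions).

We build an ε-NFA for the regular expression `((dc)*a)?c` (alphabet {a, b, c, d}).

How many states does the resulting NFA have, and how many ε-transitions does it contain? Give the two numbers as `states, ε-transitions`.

9, 7

By structural recursion:
Each of the 4 symbol leaves contributes 2 states and 0 ε-transitions.
  dc = 3 states, 0 ε-transitions
  (dc)* = 5 states, 4 ε-transitions
  (dc)*a = 6 states, 4 ε-transitions
  ((dc)*a)? = 8 states, 7 ε-transitions
  ((dc)*a)?c = 9 states, 7 ε-transitions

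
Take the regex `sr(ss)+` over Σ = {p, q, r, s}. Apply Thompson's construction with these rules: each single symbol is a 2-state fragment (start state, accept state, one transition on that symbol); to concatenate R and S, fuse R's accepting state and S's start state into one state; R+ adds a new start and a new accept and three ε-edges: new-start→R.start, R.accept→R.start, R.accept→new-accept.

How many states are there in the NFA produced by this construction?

7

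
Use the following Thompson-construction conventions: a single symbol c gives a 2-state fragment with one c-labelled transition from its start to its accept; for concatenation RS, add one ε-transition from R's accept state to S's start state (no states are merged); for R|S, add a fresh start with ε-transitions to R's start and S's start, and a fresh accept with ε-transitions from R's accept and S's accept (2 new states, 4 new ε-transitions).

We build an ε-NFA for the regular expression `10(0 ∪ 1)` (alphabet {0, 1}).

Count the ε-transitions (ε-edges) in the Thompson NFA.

Per subexpression:
Each of the 4 symbol leaves contributes 0 ε-transitions.
  0 ∪ 1 : 4 ε-transitions
  10(0 ∪ 1) : 6 ε-transitions

6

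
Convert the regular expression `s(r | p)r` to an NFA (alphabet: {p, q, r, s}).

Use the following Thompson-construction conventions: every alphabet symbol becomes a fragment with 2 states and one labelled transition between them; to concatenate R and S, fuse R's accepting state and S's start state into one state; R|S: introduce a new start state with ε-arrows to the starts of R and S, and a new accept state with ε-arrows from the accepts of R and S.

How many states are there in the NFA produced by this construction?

Per subexpression:
Each of the 4 symbol leaves contributes a 2-state fragment.
  r | p → 6 states
  s(r | p)r → 8 states

8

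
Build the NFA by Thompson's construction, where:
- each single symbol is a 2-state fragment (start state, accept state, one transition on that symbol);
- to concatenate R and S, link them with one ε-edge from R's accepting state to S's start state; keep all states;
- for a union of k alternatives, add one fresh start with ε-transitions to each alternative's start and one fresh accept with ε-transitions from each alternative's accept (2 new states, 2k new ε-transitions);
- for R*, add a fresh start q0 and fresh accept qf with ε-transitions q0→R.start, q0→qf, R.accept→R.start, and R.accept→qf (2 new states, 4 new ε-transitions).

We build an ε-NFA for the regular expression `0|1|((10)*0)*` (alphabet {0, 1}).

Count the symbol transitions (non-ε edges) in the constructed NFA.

5

Per subexpression:
Each of the 5 symbol leaves contributes exactly 1 symbol transition.
  10 → 2 symbol transitions
  (10)* → 2 symbol transitions
  (10)*0 → 3 symbol transitions
  ((10)*0)* → 3 symbol transitions
  0|1|((10)*0)* → 5 symbol transitions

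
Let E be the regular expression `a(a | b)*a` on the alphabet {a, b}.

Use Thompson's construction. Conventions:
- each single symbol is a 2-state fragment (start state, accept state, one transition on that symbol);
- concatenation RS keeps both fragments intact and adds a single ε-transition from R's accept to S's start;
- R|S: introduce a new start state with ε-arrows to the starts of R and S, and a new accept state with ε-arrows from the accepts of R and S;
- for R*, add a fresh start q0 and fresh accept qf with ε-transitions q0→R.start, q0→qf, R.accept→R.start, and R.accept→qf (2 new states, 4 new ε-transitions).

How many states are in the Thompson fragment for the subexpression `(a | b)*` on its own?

Fragment for `(a | b)*`:
Each of the 2 symbol leaves contributes a 2-state fragment.
  a | b → 6 states
  (a | b)* → 8 states

8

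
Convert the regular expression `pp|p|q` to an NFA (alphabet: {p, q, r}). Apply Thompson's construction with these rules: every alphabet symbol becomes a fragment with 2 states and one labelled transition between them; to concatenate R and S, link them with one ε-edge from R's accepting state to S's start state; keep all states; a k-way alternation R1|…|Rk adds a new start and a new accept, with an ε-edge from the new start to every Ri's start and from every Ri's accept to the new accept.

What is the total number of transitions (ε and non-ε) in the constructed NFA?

11

Per subexpression:
Each of the 4 symbol leaves contributes 1 transition (1 symbol, 0 ε).
  pp → 3 transitions (2 symbol, 1 ε)
  pp|p|q → 11 transitions (4 symbol, 7 ε)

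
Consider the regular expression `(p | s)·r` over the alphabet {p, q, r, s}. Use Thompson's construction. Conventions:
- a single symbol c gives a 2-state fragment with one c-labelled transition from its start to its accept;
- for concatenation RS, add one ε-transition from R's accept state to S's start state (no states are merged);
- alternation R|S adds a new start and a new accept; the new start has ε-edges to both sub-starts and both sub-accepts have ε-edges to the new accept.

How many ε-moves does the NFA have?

5

Per subexpression:
Each of the 3 symbol leaves contributes 0 ε-transitions.
  p | s : 4 ε-transitions
  (p | s)·r : 5 ε-transitions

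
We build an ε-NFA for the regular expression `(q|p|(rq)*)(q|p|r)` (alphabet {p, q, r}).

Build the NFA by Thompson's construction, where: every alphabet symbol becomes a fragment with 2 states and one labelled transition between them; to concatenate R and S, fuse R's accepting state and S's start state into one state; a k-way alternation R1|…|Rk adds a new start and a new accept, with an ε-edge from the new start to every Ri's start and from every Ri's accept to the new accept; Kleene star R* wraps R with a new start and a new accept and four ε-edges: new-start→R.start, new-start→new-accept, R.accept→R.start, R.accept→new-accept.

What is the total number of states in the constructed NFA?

18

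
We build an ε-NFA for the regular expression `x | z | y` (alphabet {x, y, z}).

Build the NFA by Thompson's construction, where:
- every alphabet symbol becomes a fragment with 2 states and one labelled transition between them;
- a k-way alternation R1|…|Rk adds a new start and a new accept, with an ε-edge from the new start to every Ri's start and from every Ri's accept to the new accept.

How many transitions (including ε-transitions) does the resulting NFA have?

Per subexpression:
Each of the 3 symbol leaves contributes 1 transition (1 symbol, 0 ε).
  x | z | y — 9 transitions (3 symbol, 6 ε)

9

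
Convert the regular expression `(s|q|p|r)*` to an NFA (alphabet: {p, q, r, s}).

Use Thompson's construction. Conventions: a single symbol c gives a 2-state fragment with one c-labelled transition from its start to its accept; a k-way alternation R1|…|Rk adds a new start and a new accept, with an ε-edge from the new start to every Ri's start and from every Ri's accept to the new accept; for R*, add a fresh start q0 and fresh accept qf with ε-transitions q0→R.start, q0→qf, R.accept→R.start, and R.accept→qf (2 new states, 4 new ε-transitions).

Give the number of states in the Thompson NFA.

By structural recursion:
Each of the 4 symbol leaves contributes a 2-state fragment.
  s|q|p|r : 10 states
  (s|q|p|r)* : 12 states

12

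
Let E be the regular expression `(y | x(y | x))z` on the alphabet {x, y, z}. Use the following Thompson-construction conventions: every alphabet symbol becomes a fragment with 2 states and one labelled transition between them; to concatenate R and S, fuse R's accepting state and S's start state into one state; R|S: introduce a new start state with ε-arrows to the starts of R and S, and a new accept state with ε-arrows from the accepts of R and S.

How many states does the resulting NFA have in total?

Bottom-up over the parse tree:
Each of the 5 symbol leaves contributes a 2-state fragment.
  y | x : 6 states
  x(y | x) : 7 states
  y | x(y | x) : 11 states
  (y | x(y | x))z : 12 states

12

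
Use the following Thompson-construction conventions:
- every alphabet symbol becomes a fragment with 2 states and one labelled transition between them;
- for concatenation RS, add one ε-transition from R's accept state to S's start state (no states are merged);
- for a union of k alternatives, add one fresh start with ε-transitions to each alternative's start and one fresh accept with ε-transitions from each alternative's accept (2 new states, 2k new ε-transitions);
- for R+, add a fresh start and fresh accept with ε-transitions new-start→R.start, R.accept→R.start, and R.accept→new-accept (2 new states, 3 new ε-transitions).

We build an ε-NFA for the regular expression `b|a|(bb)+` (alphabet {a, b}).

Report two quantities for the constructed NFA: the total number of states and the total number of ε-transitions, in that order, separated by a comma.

12, 10

By structural recursion:
Each of the 4 symbol leaves contributes 2 states and 0 ε-transitions.
  bb — 4 states, 1 ε-transition
  (bb)+ — 6 states, 4 ε-transitions
  b|a|(bb)+ — 12 states, 10 ε-transitions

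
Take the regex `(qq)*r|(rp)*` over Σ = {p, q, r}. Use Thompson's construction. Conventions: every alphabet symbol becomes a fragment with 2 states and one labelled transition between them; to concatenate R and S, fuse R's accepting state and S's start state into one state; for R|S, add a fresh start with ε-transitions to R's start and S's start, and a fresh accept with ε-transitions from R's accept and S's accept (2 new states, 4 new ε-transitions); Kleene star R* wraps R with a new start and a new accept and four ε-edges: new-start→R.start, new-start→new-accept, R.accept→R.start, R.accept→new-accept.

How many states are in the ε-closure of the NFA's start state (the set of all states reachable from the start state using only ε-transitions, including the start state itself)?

Work bottom-up. For each fragment F, track |ε-closure(F.start)| and whether F's accept lies in that closure (i.e. whether F accepts ε). A single-symbol fragment has closure size 1 and does not accept ε.
  qq — |ε-closure| equals the left operand's closure size = 1 (its accept is not ε-reachable, so the closure stops there)
  (qq)* — |ε-closure| = 1 (new start) + 1 (body) + 1 (new accept) = 3
  (qq)*r — the left operand accepts ε, so the closure extends into the next operand (the shared merged state is already counted); |ε-closure| = 3 + (1−1) = 3
  rp — |ε-closure| equals the left operand's closure size = 1 (its accept is not ε-reachable, so the closure stops there)
  (rp)* — |ε-closure| = 1 (new start) + 1 (body) + 1 (new accept) = 3
  (qq)*r|(rp)* — new start ε-reaches every alternative's start; at least one alternative accepts ε, so the union's new accept is reached too: |ε-closure| = 1 + 3 + 3 + 1 = 8

8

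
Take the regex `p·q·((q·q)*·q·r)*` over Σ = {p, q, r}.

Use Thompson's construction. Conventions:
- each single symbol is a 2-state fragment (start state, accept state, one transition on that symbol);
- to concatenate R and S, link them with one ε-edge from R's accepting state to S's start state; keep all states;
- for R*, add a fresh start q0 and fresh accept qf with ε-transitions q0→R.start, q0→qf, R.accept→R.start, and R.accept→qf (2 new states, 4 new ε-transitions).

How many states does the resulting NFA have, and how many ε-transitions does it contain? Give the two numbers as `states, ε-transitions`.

Recursing over subexpressions:
Each of the 6 symbol leaves contributes 2 states and 0 ε-transitions.
  q·q → 4 states, 1 ε-transition
  (q·q)* → 6 states, 5 ε-transitions
  (q·q)*·q·r → 10 states, 7 ε-transitions
  ((q·q)*·q·r)* → 12 states, 11 ε-transitions
  p·q·((q·q)*·q·r)* → 16 states, 13 ε-transitions

16, 13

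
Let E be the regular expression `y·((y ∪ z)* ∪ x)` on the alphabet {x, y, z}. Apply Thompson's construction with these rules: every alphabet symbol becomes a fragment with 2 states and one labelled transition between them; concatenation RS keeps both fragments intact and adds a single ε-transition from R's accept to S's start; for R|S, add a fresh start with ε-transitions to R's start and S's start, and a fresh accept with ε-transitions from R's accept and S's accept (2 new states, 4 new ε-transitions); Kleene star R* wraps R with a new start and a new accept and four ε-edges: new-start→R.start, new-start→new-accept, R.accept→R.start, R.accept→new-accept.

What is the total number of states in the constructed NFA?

14

Recursing over subexpressions:
Each of the 4 symbol leaves contributes a 2-state fragment.
  y ∪ z : 6 states
  (y ∪ z)* : 8 states
  (y ∪ z)* ∪ x : 12 states
  y·((y ∪ z)* ∪ x) : 14 states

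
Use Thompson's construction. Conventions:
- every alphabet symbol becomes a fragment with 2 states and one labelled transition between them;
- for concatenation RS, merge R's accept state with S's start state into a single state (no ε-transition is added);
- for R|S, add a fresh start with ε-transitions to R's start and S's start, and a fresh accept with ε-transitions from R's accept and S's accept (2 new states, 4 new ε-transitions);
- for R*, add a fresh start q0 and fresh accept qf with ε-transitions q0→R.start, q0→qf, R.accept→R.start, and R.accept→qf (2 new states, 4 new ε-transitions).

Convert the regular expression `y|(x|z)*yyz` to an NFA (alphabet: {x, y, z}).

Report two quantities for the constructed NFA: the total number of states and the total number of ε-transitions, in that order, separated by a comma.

15, 12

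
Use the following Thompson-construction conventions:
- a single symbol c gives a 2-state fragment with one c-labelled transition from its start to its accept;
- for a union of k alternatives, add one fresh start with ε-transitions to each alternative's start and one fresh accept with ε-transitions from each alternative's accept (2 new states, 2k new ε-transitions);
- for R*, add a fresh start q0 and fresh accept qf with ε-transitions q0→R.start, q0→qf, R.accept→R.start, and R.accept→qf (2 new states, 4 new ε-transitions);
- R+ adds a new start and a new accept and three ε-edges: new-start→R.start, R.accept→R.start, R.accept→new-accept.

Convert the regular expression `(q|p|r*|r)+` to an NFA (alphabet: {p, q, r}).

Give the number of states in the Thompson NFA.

14

Building bottom-up:
Each of the 4 symbol leaves contributes a 2-state fragment.
  r* = 4 states
  q|p|r*|r = 12 states
  (q|p|r*|r)+ = 14 states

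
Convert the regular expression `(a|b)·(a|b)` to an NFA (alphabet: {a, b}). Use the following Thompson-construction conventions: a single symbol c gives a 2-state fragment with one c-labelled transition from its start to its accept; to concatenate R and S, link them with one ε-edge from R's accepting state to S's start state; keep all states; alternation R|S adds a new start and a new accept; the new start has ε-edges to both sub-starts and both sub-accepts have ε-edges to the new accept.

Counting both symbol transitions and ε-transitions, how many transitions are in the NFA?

13

Recursing over subexpressions:
Each of the 4 symbol leaves contributes 1 transition (1 symbol, 0 ε).
  a|b : 6 transitions (2 symbol, 4 ε)
  a|b : 6 transitions (2 symbol, 4 ε)
  (a|b)·(a|b) : 13 transitions (4 symbol, 9 ε)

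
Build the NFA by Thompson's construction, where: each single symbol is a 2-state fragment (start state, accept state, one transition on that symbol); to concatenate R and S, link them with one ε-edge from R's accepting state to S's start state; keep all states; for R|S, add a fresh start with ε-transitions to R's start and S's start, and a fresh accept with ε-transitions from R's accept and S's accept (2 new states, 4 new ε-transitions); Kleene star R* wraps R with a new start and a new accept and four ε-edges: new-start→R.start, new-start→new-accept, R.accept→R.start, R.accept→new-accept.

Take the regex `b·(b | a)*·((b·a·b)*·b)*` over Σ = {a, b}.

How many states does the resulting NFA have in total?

22

Recursing over subexpressions:
Each of the 7 symbol leaves contributes a 2-state fragment.
  b | a = 6 states
  (b | a)* = 8 states
  b·a·b = 6 states
  (b·a·b)* = 8 states
  (b·a·b)*·b = 10 states
  ((b·a·b)*·b)* = 12 states
  b·(b | a)*·((b·a·b)*·b)* = 22 states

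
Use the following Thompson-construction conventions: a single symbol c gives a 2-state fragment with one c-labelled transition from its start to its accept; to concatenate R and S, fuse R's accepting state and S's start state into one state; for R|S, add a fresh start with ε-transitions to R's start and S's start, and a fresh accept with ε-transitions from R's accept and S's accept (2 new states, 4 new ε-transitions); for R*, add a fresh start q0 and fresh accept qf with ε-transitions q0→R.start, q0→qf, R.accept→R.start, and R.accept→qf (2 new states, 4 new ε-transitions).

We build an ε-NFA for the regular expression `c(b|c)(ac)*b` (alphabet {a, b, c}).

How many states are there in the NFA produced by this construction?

By structural recursion:
Each of the 6 symbol leaves contributes a 2-state fragment.
  b|c : 6 states
  ac : 3 states
  (ac)* : 5 states
  c(b|c)(ac)*b : 12 states

12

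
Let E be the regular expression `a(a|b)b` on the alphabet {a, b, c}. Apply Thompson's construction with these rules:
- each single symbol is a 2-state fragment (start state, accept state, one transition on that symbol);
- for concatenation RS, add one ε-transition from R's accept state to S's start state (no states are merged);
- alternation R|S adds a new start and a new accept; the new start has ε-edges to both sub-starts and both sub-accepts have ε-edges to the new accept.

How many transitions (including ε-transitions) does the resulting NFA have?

Building bottom-up:
Each of the 4 symbol leaves contributes 1 transition (1 symbol, 0 ε).
  a|b → 6 transitions (2 symbol, 4 ε)
  a(a|b)b → 10 transitions (4 symbol, 6 ε)

10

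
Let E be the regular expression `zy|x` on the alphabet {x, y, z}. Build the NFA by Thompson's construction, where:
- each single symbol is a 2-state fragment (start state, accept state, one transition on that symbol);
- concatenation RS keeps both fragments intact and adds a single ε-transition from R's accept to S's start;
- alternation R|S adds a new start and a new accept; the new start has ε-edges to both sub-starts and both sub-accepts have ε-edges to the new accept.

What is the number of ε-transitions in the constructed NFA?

By structural recursion:
Each of the 3 symbol leaves contributes 0 ε-transitions.
  zy : 1 ε-transition
  zy|x : 5 ε-transitions

5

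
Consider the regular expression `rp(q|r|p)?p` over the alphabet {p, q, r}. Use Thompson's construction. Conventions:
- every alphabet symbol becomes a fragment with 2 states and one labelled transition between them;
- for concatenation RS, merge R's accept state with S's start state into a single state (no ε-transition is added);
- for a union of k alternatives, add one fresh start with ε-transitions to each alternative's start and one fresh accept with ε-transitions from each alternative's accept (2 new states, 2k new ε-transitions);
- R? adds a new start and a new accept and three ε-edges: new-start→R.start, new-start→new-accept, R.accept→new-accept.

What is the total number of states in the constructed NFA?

13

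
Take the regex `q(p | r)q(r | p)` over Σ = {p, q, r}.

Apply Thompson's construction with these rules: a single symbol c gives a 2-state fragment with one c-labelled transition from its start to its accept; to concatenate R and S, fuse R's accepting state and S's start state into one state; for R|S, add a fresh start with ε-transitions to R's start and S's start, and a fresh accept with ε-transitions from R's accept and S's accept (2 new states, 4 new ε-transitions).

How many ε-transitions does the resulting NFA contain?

8

Recursing over subexpressions:
Each of the 6 symbol leaves contributes 0 ε-transitions.
  p | r : 4 ε-transitions
  r | p : 4 ε-transitions
  q(p | r)q(r | p) : 8 ε-transitions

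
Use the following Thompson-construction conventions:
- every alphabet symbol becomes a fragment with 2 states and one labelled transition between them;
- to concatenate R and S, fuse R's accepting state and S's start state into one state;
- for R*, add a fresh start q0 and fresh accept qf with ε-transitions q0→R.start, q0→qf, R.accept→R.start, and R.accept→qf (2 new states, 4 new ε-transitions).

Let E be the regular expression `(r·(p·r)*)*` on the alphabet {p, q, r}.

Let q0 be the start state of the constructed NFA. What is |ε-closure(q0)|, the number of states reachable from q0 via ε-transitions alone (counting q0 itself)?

3

Compute the ε-closure size of each fragment's start state recursively; a symbol fragment's start has no outgoing ε-edge, so its closure is just itself (size 1).
  p·r : same as the first factor's closure: |closure| = 1
  (p·r)* : the star's fresh start ε-reaches both the body's start and the fresh accept: |closure| = 2 + 1 = 3
  r·(p·r)* : |closure| equals the left operand's closure size = 1 (its accept is not ε-reachable, so the closure stops there)
  (r·(p·r)*)* : |closure| = 1 (new start) + 1 (body) + 1 (new accept) = 3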